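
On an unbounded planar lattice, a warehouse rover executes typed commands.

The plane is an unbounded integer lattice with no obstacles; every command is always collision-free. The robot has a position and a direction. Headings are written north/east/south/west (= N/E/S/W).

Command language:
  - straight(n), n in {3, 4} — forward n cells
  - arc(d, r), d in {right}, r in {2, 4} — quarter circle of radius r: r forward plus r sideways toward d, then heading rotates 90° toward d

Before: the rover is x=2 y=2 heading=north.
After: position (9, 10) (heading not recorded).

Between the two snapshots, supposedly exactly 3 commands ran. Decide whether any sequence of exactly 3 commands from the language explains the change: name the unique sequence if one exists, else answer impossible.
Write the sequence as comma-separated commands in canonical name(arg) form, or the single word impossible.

key: running straight(3) before straight(4) would end elsewhere — order is forced
start: x=2 y=2 heading=north
step 1 (straight(4)): x=2 y=6 heading=north
step 2 (arc(right, 4)): x=6 y=10 heading=east
step 3 (straight(3)): x=9 y=10 heading=east
no rival 3-sequence matches.

straight(4), arc(right, 4), straight(3)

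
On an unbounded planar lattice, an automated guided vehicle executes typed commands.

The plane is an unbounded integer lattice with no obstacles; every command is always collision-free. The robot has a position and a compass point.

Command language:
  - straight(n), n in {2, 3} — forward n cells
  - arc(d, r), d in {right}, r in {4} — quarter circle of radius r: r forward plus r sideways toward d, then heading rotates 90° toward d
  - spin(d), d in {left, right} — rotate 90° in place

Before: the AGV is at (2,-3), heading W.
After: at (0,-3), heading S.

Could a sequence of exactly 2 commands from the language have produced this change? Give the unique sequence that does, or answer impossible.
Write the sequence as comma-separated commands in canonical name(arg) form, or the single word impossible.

key: position moved to (0,-3) AND the heading swung to S — translation plus rotation needed
t0: at (2,-3), heading W
[1] after straight(2): at (0,-3), heading W
[2] after spin(left): at (0,-3), heading S
no rival 2-sequence matches.

straight(2), spin(left)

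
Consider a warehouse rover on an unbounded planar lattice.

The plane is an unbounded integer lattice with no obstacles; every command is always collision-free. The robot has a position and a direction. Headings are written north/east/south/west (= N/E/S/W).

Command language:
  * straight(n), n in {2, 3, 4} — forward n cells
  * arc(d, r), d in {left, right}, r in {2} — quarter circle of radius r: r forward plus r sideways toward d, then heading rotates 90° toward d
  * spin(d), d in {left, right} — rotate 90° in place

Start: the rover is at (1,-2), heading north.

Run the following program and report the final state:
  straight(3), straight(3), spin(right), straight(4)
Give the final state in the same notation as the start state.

at (5,4), heading east

start: at (1,-2), heading north
step 1 (straight(3)): at (1,1), heading north
step 2 (straight(3)): at (1,4), heading north
step 3 (spin(right)): at (1,4), heading east
step 4 (straight(4)): at (5,4), heading east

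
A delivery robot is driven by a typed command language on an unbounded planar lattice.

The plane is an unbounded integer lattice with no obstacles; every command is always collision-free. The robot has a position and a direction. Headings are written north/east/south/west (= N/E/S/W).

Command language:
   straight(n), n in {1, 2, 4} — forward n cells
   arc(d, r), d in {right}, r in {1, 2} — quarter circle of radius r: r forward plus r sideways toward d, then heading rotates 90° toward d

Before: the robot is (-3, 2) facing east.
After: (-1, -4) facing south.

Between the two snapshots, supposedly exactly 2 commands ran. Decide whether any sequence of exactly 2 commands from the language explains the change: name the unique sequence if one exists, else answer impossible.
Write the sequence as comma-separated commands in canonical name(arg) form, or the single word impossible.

arc(right, 2), straight(4)

key: cell and facing (now S) both changed — the 2 commands mix motion and turning
t0: (-3, 2) facing east
step 1 (arc(right, 2)): (-1, 0) facing south
step 2 (straight(4)): (-1, -4) facing south
uniquely the one of 25 2-step routes that fits.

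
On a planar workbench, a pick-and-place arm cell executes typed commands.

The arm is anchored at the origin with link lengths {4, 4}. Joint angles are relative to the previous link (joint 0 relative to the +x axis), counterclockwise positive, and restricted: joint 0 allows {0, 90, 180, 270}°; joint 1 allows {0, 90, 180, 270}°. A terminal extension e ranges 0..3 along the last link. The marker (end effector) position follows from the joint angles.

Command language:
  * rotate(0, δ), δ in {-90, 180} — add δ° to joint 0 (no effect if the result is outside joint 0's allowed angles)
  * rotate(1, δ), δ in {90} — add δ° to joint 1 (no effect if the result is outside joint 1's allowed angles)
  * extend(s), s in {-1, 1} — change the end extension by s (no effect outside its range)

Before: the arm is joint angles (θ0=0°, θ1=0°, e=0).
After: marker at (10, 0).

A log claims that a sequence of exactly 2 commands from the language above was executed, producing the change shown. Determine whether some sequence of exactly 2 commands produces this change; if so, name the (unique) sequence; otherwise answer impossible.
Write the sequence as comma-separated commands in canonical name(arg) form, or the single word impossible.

t0: joint angles (θ0=0°, θ1=0°, e=0)
[1] after extend(1): joint angles (θ0=0°, θ1=0°, e=1)
[2] after extend(1): joint angles (θ0=0°, θ1=0°, e=2)
no rival 2-sequence matches.

extend(1), extend(1)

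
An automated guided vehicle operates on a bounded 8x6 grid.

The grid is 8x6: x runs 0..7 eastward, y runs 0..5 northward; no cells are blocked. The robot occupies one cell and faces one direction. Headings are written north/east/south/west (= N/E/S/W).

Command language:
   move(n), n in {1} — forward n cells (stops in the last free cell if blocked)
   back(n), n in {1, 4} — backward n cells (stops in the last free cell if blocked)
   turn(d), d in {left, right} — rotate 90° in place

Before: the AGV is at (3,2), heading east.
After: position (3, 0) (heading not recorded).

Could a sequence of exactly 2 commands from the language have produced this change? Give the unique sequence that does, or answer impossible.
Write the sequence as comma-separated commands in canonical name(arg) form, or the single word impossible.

key: back(4) runs into the grid edge before its full distance
from: at (3,2), heading east
step 1 (turn(left)): at (3,2), heading north
step 2 (back(4)): at (3,0), heading north
no rival 2-sequence matches.

turn(left), back(4)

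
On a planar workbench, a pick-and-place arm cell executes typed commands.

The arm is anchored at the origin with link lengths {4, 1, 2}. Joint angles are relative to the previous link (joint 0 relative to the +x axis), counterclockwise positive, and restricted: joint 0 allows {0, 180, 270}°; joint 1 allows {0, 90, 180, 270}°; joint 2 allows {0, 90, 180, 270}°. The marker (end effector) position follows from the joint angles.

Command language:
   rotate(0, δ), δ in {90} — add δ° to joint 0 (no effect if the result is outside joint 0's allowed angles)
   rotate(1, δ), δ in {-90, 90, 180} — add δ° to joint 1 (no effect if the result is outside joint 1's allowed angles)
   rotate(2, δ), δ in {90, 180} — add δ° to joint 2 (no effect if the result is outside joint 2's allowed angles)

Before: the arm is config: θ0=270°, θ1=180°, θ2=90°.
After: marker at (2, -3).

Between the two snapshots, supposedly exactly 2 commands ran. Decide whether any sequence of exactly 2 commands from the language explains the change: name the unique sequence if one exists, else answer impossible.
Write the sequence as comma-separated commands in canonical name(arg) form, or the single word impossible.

rotate(2, 90), rotate(2, 90)

from: config: θ0=270°, θ1=180°, θ2=90°
step 1 (rotate(2, 90)): config: θ0=270°, θ1=180°, θ2=180°
step 2 (rotate(2, 90)): config: θ0=270°, θ1=180°, θ2=270°
uniquely the one of 36 2-step routes that fits.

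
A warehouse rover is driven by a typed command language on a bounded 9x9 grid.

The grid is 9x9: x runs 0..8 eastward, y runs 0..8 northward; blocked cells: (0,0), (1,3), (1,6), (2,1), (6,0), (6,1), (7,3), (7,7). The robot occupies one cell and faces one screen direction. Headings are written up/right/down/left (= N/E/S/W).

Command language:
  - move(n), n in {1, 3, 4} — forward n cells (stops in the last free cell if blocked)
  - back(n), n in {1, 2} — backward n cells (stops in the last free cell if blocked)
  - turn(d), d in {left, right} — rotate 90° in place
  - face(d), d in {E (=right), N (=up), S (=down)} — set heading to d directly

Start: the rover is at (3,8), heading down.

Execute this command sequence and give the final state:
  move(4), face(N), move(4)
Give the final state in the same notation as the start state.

at (3,8), heading up

t0: at (3,8), heading down
t=1 move(4) ⇒ at (3,4), heading down
t=2 face(N) ⇒ at (3,4), heading up
t=3 move(4) ⇒ at (3,8), heading up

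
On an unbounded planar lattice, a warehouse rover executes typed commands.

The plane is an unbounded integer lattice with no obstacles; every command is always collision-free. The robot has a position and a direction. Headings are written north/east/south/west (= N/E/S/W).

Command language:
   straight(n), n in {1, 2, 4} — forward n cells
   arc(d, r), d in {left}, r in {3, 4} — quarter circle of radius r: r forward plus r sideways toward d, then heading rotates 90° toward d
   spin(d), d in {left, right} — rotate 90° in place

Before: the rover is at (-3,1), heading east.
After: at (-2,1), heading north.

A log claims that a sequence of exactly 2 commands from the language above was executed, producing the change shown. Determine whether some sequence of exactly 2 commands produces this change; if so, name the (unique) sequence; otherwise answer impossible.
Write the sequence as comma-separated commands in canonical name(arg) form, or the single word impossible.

key: running spin(left) before straight(1) would end elsewhere — order is forced
from: at (-3,1), heading east
t=1 straight(1) ⇒ at (-2,1), heading east
t=2 spin(left) ⇒ at (-2,1), heading north
no other 2-command option fits: unique.

straight(1), spin(left)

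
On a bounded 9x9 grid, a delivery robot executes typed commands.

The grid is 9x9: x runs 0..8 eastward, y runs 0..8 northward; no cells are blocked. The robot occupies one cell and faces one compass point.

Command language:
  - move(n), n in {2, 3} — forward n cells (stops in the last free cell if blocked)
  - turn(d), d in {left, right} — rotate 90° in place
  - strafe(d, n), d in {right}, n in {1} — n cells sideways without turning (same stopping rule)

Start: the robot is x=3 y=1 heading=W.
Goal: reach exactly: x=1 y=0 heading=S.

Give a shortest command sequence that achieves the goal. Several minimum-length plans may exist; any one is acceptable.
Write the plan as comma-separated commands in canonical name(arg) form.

initial: x=3 y=1 heading=W
1. move(2) → x=1 y=1 heading=W
2. turn(left) → x=1 y=1 heading=S
3. move(3) → x=1 y=0 heading=S
minimal: 3 command(s), checked below 3.

move(2), turn(left), move(3)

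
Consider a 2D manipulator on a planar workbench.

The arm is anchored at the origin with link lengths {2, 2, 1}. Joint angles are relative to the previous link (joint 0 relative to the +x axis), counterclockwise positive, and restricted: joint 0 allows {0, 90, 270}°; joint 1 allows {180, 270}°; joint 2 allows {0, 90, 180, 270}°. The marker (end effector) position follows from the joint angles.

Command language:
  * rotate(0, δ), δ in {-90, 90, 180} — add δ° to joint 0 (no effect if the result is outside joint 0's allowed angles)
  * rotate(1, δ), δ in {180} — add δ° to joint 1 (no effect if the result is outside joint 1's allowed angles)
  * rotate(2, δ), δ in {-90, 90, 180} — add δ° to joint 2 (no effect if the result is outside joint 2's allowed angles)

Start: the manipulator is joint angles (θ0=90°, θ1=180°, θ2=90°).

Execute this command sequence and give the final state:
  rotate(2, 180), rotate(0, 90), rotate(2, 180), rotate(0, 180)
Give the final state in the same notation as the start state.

t0: joint angles (θ0=90°, θ1=180°, θ2=90°)
t=1 rotate(2, 180) ⇒ joint angles (θ0=90°, θ1=180°, θ2=270°)
t=2 rotate(0, 90) ⇒ joint angles (θ0=90°, θ1=180°, θ2=270°)
t=3 rotate(2, 180) ⇒ joint angles (θ0=90°, θ1=180°, θ2=90°)
t=4 rotate(0, 180) ⇒ joint angles (θ0=270°, θ1=180°, θ2=90°)

joint angles (θ0=270°, θ1=180°, θ2=90°)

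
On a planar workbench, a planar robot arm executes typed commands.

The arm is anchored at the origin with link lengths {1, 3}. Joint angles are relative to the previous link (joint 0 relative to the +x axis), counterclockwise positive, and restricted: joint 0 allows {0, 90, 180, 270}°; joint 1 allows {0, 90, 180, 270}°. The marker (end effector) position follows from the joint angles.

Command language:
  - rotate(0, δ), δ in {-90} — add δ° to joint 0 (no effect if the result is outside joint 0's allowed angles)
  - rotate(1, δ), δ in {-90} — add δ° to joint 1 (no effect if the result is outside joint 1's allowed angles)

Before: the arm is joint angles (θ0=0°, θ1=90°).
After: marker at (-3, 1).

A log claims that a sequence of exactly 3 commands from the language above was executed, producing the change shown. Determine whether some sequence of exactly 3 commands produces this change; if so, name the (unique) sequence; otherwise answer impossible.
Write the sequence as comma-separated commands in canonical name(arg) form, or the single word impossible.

rotate(0, -90), rotate(0, -90), rotate(0, -90)

t0: joint angles (θ0=0°, θ1=90°)
[1] after rotate(0, -90): joint angles (θ0=270°, θ1=90°)
[2] after rotate(0, -90): joint angles (θ0=180°, θ1=90°)
[3] after rotate(0, -90): joint angles (θ0=90°, θ1=90°)
no other 3-command option fits: unique.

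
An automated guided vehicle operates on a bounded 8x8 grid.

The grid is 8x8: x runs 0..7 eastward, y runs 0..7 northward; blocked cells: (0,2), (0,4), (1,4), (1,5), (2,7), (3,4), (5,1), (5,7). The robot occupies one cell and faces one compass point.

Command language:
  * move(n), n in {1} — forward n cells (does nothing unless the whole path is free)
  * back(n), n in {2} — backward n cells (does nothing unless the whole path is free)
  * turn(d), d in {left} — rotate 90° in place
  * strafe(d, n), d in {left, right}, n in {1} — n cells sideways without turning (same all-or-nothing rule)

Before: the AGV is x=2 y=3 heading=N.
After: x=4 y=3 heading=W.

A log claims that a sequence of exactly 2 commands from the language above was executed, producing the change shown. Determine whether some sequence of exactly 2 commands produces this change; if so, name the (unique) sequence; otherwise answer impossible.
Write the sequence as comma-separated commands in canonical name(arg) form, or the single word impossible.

turn(left), back(2)

key: order matters: swapping turn(left) and back(2) lands elsewhere
from: x=2 y=3 heading=N
[1] after turn(left): x=2 y=3 heading=W
[2] after back(2): x=4 y=3 heading=W
no rival 2-sequence matches.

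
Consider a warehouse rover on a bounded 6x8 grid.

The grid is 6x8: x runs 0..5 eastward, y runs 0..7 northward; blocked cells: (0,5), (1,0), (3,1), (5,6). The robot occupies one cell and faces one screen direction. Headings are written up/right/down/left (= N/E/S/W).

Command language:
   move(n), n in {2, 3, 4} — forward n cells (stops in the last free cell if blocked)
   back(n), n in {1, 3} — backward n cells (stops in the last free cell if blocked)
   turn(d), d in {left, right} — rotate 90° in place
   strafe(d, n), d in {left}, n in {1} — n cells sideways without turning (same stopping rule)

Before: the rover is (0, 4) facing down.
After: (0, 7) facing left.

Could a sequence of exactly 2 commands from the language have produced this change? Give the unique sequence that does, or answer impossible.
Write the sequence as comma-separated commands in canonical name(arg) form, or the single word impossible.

all 64 sequences checked — none match.

impossible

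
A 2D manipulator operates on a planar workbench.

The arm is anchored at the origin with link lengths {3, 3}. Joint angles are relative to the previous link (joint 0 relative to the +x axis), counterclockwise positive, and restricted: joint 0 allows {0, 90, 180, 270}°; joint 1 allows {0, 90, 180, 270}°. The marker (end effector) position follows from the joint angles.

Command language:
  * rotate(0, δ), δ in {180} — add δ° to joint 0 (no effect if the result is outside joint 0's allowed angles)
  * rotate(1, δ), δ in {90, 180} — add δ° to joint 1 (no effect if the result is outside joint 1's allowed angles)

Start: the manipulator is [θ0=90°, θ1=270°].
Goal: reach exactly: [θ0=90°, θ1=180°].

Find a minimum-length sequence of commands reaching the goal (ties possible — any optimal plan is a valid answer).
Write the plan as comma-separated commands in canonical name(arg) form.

rotate(1, 180), rotate(1, 90)

start: [θ0=90°, θ1=270°]
t=1 rotate(1, 180) ⇒ [θ0=90°, θ1=90°]
t=2 rotate(1, 90) ⇒ [θ0=90°, θ1=180°]
no 1-step plan works, so 2 is optimal.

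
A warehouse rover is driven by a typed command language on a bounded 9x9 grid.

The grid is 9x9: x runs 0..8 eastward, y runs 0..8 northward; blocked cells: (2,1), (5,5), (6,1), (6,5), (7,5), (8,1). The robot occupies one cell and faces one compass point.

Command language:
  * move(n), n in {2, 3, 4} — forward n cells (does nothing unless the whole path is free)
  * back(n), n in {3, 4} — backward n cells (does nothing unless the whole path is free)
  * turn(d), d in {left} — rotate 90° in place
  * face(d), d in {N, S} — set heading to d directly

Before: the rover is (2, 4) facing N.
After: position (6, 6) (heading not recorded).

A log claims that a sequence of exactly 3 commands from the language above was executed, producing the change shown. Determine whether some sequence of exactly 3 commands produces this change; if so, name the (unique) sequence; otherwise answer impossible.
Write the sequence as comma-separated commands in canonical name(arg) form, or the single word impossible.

key: running back(4) before move(2) would end elsewhere — order is forced
begin: (2, 4) facing N
1. move(2) → (2, 6) facing N
2. turn(left) → (2, 6) facing W
3. back(4) → (6, 6) facing W
uniquely the one of 512 3-step routes that fits.

move(2), turn(left), back(4)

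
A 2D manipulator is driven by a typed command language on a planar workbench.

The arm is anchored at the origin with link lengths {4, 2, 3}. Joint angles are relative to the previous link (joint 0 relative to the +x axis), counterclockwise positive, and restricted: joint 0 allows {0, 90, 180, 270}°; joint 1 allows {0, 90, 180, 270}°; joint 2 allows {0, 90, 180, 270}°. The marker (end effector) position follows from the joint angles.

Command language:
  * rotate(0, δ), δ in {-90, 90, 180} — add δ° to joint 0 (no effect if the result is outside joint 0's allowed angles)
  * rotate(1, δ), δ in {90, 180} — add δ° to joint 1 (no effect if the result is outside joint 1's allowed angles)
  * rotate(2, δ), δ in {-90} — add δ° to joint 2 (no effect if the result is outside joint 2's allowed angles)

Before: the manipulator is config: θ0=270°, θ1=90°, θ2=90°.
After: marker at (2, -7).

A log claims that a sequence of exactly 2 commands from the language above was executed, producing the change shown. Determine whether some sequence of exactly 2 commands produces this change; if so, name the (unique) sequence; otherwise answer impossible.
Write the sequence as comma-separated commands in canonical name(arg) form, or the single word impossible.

rotate(2, -90), rotate(2, -90)

start: config: θ0=270°, θ1=90°, θ2=90°
t=1 rotate(2, -90) ⇒ config: θ0=270°, θ1=90°, θ2=0°
t=2 rotate(2, -90) ⇒ config: θ0=270°, θ1=90°, θ2=270°
all 36 alternatives checked — unique.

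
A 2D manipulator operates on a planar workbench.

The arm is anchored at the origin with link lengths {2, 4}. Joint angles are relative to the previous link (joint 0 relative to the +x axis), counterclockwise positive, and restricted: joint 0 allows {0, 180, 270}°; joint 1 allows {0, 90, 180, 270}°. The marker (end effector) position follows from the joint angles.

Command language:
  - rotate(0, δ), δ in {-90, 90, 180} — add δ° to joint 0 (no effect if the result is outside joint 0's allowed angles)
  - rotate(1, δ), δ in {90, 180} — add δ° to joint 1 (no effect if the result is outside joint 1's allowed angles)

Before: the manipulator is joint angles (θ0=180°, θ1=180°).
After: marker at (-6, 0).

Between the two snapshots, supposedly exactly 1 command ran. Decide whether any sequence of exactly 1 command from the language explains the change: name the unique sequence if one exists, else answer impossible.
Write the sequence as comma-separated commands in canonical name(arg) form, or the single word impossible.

rotate(1, 180)

from: joint angles (θ0=180°, θ1=180°)
step 1 (rotate(1, 180)): joint angles (θ0=180°, θ1=0°)
all 5 alternatives checked — unique.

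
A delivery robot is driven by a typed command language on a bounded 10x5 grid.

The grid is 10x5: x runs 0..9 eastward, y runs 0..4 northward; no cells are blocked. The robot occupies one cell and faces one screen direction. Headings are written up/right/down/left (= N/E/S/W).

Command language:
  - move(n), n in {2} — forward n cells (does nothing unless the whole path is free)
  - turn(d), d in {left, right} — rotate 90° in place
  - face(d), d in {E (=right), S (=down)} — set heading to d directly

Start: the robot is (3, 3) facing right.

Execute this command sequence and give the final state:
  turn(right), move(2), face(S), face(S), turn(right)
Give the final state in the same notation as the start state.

begin: (3, 3) facing right
step 1 (turn(right)): (3, 3) facing down
step 2 (move(2)): (3, 1) facing down
step 3 (face(S)): (3, 1) facing down
step 4 (face(S)): (3, 1) facing down
step 5 (turn(right)): (3, 1) facing left

(3, 1) facing left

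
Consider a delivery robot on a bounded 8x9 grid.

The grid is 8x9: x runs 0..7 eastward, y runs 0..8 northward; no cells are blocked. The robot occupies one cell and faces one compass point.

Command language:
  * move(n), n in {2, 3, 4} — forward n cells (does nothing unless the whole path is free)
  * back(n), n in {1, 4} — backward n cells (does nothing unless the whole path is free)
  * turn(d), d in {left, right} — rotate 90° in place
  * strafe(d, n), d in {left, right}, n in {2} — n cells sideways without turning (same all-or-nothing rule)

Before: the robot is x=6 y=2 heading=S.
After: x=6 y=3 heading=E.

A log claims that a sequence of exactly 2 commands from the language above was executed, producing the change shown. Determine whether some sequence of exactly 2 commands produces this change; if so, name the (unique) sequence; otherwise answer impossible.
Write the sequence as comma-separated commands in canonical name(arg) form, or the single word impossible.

key: order matters: swapping back(1) and turn(left) lands elsewhere
initial: x=6 y=2 heading=S
t=1 back(1) ⇒ x=6 y=3 heading=S
t=2 turn(left) ⇒ x=6 y=3 heading=E
all 81 alternatives checked — unique.

back(1), turn(left)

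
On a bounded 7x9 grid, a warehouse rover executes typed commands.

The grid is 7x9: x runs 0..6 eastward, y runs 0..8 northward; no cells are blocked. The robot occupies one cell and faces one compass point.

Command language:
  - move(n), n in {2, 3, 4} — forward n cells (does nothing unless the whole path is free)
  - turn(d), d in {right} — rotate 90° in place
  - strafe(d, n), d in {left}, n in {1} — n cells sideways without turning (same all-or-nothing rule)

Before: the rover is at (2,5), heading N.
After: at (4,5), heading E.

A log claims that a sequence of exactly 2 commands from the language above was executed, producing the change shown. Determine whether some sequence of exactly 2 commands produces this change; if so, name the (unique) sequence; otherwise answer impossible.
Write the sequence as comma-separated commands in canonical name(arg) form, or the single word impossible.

key: order matters: swapping turn(right) and move(2) lands elsewhere
begin: at (2,5), heading N
[1] after turn(right): at (2,5), heading E
[2] after move(2): at (4,5), heading E
no other 2-command option fits: unique.

turn(right), move(2)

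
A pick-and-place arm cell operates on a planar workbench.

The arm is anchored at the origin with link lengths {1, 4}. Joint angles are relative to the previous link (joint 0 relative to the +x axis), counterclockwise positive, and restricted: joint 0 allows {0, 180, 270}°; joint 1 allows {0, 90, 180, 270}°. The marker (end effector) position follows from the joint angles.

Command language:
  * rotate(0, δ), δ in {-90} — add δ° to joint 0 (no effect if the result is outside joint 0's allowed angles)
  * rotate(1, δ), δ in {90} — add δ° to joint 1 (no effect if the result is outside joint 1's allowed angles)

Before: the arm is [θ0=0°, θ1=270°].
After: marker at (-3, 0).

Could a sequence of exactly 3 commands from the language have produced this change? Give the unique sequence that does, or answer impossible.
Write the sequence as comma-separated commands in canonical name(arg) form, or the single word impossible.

rotate(1, 90), rotate(1, 90), rotate(1, 90)

t0: [θ0=0°, θ1=270°]
1. rotate(1, 90) → [θ0=0°, θ1=0°]
2. rotate(1, 90) → [θ0=0°, θ1=90°]
3. rotate(1, 90) → [θ0=0°, θ1=180°]
no rival 3-sequence matches.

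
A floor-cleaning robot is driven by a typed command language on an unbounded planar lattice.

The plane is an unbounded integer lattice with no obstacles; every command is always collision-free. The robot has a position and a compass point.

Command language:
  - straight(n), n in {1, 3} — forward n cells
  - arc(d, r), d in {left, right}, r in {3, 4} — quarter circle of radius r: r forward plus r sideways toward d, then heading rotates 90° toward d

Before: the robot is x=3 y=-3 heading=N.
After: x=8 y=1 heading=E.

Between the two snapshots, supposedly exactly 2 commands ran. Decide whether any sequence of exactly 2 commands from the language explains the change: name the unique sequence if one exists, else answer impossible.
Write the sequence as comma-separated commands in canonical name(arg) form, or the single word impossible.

arc(right, 4), straight(1)

key: order matters: swapping arc(right, 4) and straight(1) lands elsewhere
initial: x=3 y=-3 heading=N
1. arc(right, 4) → x=7 y=1 heading=E
2. straight(1) → x=8 y=1 heading=E
no rival 2-sequence matches.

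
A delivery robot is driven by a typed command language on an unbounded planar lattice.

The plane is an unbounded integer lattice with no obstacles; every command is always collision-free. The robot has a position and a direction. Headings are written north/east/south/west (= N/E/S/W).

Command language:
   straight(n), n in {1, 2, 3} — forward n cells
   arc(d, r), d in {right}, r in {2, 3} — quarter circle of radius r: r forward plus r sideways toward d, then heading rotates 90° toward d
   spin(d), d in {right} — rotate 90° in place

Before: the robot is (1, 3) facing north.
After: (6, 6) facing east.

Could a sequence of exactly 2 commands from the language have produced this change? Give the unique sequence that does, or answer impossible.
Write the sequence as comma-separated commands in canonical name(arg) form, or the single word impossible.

key: cell and facing (now E) both changed — the 2 commands mix motion and turning
begin: (1, 3) facing north
1. arc(right, 3) → (4, 6) facing east
2. straight(2) → (6, 6) facing east
uniquely the one of 36 2-step routes that fits.

arc(right, 3), straight(2)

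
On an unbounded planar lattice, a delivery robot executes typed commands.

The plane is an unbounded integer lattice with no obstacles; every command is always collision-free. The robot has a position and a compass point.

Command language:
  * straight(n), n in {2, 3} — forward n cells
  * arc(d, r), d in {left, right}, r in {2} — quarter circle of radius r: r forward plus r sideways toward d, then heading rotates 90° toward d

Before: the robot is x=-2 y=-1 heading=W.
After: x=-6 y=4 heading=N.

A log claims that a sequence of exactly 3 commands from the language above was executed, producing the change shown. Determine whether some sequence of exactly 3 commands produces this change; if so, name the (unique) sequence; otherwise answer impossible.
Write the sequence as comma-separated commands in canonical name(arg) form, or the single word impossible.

straight(2), arc(right, 2), straight(3)

key: running straight(3) before straight(2) would end elsewhere — order is forced
initial: x=-2 y=-1 heading=W
t=1 straight(2) ⇒ x=-4 y=-1 heading=W
t=2 arc(right, 2) ⇒ x=-6 y=1 heading=N
t=3 straight(3) ⇒ x=-6 y=4 heading=N
uniquely the one of 64 3-step routes that fits.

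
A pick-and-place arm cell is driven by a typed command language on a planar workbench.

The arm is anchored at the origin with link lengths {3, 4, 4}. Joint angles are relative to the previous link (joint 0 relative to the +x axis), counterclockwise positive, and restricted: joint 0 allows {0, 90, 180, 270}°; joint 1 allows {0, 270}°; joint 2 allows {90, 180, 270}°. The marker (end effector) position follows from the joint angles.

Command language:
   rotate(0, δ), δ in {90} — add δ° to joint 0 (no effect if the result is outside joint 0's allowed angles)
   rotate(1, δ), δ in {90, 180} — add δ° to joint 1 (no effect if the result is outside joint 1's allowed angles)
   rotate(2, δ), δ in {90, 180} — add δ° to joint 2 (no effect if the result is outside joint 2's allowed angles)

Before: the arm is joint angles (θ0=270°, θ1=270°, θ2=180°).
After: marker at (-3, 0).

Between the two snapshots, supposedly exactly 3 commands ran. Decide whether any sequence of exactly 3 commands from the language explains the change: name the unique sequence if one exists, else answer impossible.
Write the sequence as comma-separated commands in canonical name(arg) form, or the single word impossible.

initial: joint angles (θ0=270°, θ1=270°, θ2=180°)
[1] after rotate(0, 90): joint angles (θ0=0°, θ1=270°, θ2=180°)
[2] after rotate(0, 90): joint angles (θ0=90°, θ1=270°, θ2=180°)
[3] after rotate(0, 90): joint angles (θ0=180°, θ1=270°, θ2=180°)
no rival 3-sequence matches.

rotate(0, 90), rotate(0, 90), rotate(0, 90)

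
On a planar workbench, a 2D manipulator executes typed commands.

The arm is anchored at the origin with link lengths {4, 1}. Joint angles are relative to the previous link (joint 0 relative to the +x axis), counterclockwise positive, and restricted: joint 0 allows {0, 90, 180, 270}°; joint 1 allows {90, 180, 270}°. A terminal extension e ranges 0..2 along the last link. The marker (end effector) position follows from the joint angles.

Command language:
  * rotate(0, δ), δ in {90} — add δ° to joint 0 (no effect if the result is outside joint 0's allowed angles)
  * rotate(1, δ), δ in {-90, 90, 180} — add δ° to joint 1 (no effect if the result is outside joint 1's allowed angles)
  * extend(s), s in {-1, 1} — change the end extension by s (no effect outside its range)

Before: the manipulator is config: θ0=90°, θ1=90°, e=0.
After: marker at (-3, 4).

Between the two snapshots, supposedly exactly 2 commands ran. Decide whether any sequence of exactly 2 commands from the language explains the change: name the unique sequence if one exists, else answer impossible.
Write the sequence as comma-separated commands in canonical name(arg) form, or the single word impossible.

begin: config: θ0=90°, θ1=90°, e=0
step 1 (extend(1)): config: θ0=90°, θ1=90°, e=1
step 2 (extend(1)): config: θ0=90°, θ1=90°, e=2
all 36 alternatives checked — unique.

extend(1), extend(1)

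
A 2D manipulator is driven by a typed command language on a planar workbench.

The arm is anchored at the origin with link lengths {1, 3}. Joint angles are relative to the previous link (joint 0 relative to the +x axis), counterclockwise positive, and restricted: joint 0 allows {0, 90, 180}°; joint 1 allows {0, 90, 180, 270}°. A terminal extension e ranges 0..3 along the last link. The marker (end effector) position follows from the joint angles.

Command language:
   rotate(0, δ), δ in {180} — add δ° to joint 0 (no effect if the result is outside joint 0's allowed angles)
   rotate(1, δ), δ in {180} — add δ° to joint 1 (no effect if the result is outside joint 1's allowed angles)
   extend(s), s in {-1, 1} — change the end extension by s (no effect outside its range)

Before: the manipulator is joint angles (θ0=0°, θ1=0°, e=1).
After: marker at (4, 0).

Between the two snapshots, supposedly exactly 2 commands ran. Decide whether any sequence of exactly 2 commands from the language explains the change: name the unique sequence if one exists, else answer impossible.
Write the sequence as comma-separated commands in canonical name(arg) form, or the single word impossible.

initial: joint angles (θ0=0°, θ1=0°, e=1)
t=1 extend(-1) ⇒ joint angles (θ0=0°, θ1=0°, e=0)
t=2 extend(-1) ⇒ joint angles (θ0=0°, θ1=0°, e=0)
no rival 2-sequence matches.

extend(-1), extend(-1)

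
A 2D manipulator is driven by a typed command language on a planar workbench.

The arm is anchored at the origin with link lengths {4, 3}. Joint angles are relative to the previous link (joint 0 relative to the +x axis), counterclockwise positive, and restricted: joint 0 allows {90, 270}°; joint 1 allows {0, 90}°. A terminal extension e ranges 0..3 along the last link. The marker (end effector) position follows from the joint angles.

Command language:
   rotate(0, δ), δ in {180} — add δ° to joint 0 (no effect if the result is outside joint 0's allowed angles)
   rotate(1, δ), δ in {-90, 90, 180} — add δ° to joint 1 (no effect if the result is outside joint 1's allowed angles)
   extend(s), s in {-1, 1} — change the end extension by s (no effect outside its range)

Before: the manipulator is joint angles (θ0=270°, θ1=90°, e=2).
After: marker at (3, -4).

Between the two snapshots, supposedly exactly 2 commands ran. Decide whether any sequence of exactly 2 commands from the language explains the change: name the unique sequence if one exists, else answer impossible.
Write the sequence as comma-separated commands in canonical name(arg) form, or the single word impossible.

begin: joint angles (θ0=270°, θ1=90°, e=2)
[1] after extend(-1): joint angles (θ0=270°, θ1=90°, e=1)
[2] after extend(-1): joint angles (θ0=270°, θ1=90°, e=0)
no other 2-command option fits: unique.

extend(-1), extend(-1)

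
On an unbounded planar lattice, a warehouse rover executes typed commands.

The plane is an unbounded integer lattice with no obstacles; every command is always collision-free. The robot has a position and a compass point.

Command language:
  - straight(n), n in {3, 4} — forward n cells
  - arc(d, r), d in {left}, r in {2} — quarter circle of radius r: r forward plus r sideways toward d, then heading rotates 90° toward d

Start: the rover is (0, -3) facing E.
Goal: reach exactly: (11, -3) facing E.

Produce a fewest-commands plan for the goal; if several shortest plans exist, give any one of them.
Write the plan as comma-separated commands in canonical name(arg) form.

straight(4), straight(4), straight(3)

from: (0, -3) facing E
1. straight(4) → (4, -3) facing E
2. straight(4) → (8, -3) facing E
3. straight(3) → (11, -3) facing E
minimal: 3 command(s), checked below 3.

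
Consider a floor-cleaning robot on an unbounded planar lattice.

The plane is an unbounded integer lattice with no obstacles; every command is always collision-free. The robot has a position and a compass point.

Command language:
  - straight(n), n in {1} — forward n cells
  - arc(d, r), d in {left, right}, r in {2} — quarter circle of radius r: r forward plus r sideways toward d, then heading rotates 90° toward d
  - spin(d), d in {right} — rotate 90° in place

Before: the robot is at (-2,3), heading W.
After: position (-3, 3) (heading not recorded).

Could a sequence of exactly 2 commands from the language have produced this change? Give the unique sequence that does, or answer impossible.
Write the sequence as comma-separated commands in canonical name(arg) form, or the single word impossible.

straight(1), spin(right)

key: running spin(right) before straight(1) would end elsewhere — order is forced
initial: at (-2,3), heading W
step 1 (straight(1)): at (-3,3), heading W
step 2 (spin(right)): at (-3,3), heading N
all 16 alternatives checked — unique.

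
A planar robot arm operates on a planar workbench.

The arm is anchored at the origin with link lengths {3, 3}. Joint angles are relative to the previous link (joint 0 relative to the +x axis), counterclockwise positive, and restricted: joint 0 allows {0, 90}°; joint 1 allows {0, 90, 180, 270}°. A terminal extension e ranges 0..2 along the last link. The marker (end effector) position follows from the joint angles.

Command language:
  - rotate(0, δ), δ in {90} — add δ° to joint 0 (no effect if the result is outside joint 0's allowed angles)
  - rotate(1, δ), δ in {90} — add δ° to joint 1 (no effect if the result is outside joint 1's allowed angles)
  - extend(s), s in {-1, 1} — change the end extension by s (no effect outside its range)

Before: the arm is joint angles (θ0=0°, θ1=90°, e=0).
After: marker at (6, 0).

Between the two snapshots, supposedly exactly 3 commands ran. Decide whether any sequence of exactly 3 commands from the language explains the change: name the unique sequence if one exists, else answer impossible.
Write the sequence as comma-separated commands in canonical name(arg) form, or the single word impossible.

begin: joint angles (θ0=0°, θ1=90°, e=0)
step 1 (rotate(1, 90)): joint angles (θ0=0°, θ1=180°, e=0)
step 2 (rotate(1, 90)): joint angles (θ0=0°, θ1=270°, e=0)
step 3 (rotate(1, 90)): joint angles (θ0=0°, θ1=0°, e=0)
no rival 3-sequence matches.

rotate(1, 90), rotate(1, 90), rotate(1, 90)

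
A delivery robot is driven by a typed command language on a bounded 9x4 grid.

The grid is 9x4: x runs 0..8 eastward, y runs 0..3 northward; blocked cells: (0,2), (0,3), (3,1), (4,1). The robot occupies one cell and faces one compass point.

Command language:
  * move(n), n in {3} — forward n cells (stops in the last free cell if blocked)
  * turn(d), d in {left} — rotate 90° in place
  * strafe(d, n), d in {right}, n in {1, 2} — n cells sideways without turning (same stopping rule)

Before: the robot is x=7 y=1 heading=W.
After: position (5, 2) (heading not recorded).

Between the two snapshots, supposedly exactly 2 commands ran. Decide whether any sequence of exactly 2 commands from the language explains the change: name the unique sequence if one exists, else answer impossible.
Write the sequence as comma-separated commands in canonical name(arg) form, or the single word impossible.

key: running strafe(right, 1) before move(3) would end elsewhere — order is forced
start: x=7 y=1 heading=W
t=1 move(3) ⇒ x=5 y=1 heading=W
t=2 strafe(right, 1) ⇒ x=5 y=2 heading=W
no rival 2-sequence matches.

move(3), strafe(right, 1)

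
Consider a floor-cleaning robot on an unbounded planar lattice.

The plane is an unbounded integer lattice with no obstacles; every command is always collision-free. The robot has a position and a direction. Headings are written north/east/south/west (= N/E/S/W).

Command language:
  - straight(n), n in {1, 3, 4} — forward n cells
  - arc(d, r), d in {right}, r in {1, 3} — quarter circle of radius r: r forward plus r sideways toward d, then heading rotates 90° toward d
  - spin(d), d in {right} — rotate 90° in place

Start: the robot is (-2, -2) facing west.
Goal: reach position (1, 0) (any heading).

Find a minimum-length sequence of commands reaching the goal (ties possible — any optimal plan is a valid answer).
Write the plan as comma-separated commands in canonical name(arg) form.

t0: (-2, -2) facing west
step 1 (arc(right, 1)): (-3, -1) facing north
step 2 (arc(right, 1)): (-2, 0) facing east
step 3 (straight(3)): (1, 0) facing east
nothing shorter than 3 reaches the goal.

arc(right, 1), arc(right, 1), straight(3)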